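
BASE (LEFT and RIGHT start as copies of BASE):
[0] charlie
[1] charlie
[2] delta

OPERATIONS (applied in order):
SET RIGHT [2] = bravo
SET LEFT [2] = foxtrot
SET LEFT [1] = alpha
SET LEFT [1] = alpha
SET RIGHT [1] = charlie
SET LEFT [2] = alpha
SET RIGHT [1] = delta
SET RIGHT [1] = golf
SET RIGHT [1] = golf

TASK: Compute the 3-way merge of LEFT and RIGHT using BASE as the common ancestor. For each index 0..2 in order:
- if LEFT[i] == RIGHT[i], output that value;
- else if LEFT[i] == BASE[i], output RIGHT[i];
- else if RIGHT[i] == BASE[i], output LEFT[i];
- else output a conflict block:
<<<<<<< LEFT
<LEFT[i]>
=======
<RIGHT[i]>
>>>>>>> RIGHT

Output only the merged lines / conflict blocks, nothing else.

Answer: charlie
<<<<<<< LEFT
alpha
=======
golf
>>>>>>> RIGHT
<<<<<<< LEFT
alpha
=======
bravo
>>>>>>> RIGHT

Derivation:
Final LEFT:  [charlie, alpha, alpha]
Final RIGHT: [charlie, golf, bravo]
i=0: L=charlie R=charlie -> agree -> charlie
i=1: BASE=charlie L=alpha R=golf all differ -> CONFLICT
i=2: BASE=delta L=alpha R=bravo all differ -> CONFLICT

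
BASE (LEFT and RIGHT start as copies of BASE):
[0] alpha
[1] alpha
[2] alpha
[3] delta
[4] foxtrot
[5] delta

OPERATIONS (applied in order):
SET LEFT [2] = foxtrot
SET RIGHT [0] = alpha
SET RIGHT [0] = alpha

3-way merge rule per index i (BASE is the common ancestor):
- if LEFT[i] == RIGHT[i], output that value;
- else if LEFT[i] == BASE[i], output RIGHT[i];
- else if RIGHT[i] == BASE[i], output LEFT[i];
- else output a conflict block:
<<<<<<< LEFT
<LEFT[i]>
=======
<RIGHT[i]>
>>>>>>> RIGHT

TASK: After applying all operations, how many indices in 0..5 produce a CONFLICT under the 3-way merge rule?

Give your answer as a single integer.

Answer: 0

Derivation:
Final LEFT:  [alpha, alpha, foxtrot, delta, foxtrot, delta]
Final RIGHT: [alpha, alpha, alpha, delta, foxtrot, delta]
i=0: L=alpha R=alpha -> agree -> alpha
i=1: L=alpha R=alpha -> agree -> alpha
i=2: L=foxtrot, R=alpha=BASE -> take LEFT -> foxtrot
i=3: L=delta R=delta -> agree -> delta
i=4: L=foxtrot R=foxtrot -> agree -> foxtrot
i=5: L=delta R=delta -> agree -> delta
Conflict count: 0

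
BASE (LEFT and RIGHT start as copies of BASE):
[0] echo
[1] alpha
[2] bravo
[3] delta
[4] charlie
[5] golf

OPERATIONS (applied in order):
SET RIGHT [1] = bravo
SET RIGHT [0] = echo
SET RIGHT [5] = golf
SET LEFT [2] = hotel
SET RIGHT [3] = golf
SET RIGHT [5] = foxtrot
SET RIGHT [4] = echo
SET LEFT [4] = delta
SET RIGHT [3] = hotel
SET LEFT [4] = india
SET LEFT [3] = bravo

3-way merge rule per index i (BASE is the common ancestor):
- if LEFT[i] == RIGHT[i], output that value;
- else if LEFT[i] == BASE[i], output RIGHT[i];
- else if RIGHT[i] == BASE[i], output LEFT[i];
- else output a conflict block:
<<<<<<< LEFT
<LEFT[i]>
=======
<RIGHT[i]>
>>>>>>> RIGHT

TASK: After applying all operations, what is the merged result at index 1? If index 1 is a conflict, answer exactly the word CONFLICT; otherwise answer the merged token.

Final LEFT:  [echo, alpha, hotel, bravo, india, golf]
Final RIGHT: [echo, bravo, bravo, hotel, echo, foxtrot]
i=0: L=echo R=echo -> agree -> echo
i=1: L=alpha=BASE, R=bravo -> take RIGHT -> bravo
i=2: L=hotel, R=bravo=BASE -> take LEFT -> hotel
i=3: BASE=delta L=bravo R=hotel all differ -> CONFLICT
i=4: BASE=charlie L=india R=echo all differ -> CONFLICT
i=5: L=golf=BASE, R=foxtrot -> take RIGHT -> foxtrot
Index 1 -> bravo

Answer: bravo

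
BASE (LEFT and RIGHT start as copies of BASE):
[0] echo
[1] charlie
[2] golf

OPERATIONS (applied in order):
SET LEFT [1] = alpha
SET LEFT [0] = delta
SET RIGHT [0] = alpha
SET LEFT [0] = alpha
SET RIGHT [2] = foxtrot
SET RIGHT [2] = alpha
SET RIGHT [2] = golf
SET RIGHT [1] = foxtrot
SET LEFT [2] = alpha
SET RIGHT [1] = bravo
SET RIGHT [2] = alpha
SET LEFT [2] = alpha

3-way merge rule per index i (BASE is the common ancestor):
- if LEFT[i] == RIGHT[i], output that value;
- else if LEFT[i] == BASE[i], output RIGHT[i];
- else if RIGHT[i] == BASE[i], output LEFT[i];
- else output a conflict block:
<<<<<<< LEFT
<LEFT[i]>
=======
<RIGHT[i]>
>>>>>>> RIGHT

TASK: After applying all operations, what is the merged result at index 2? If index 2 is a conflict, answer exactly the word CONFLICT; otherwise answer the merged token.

Final LEFT:  [alpha, alpha, alpha]
Final RIGHT: [alpha, bravo, alpha]
i=0: L=alpha R=alpha -> agree -> alpha
i=1: BASE=charlie L=alpha R=bravo all differ -> CONFLICT
i=2: L=alpha R=alpha -> agree -> alpha
Index 2 -> alpha

Answer: alpha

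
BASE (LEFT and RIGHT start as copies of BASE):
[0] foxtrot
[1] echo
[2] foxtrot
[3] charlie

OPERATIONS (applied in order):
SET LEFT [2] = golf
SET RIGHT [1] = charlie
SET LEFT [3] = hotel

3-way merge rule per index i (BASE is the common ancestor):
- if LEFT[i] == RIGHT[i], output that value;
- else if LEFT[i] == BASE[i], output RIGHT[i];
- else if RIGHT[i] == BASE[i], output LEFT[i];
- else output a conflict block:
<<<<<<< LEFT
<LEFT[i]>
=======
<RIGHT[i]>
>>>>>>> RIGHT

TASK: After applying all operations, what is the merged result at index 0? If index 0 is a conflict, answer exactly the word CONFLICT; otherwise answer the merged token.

Final LEFT:  [foxtrot, echo, golf, hotel]
Final RIGHT: [foxtrot, charlie, foxtrot, charlie]
i=0: L=foxtrot R=foxtrot -> agree -> foxtrot
i=1: L=echo=BASE, R=charlie -> take RIGHT -> charlie
i=2: L=golf, R=foxtrot=BASE -> take LEFT -> golf
i=3: L=hotel, R=charlie=BASE -> take LEFT -> hotel
Index 0 -> foxtrot

Answer: foxtrot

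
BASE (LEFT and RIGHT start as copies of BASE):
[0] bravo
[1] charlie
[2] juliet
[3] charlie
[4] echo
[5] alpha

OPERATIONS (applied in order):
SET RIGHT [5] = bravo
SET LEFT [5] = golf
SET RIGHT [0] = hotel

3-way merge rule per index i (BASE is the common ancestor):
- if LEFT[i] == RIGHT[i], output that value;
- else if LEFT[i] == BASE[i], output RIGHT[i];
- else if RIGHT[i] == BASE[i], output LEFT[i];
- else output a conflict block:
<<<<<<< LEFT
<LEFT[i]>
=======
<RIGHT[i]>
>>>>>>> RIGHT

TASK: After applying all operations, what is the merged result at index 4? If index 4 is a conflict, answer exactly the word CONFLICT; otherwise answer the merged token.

Answer: echo

Derivation:
Final LEFT:  [bravo, charlie, juliet, charlie, echo, golf]
Final RIGHT: [hotel, charlie, juliet, charlie, echo, bravo]
i=0: L=bravo=BASE, R=hotel -> take RIGHT -> hotel
i=1: L=charlie R=charlie -> agree -> charlie
i=2: L=juliet R=juliet -> agree -> juliet
i=3: L=charlie R=charlie -> agree -> charlie
i=4: L=echo R=echo -> agree -> echo
i=5: BASE=alpha L=golf R=bravo all differ -> CONFLICT
Index 4 -> echo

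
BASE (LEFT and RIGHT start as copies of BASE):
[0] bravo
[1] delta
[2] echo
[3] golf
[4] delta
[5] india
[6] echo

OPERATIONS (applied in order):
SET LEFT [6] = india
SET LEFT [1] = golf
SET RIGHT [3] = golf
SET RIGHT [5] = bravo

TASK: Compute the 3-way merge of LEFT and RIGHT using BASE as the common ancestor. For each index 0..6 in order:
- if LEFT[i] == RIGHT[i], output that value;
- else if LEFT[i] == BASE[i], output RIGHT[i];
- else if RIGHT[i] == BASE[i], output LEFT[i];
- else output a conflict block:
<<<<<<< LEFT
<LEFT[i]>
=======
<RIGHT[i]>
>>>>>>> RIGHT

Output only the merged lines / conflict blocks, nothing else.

Final LEFT:  [bravo, golf, echo, golf, delta, india, india]
Final RIGHT: [bravo, delta, echo, golf, delta, bravo, echo]
i=0: L=bravo R=bravo -> agree -> bravo
i=1: L=golf, R=delta=BASE -> take LEFT -> golf
i=2: L=echo R=echo -> agree -> echo
i=3: L=golf R=golf -> agree -> golf
i=4: L=delta R=delta -> agree -> delta
i=5: L=india=BASE, R=bravo -> take RIGHT -> bravo
i=6: L=india, R=echo=BASE -> take LEFT -> india

Answer: bravo
golf
echo
golf
delta
bravo
india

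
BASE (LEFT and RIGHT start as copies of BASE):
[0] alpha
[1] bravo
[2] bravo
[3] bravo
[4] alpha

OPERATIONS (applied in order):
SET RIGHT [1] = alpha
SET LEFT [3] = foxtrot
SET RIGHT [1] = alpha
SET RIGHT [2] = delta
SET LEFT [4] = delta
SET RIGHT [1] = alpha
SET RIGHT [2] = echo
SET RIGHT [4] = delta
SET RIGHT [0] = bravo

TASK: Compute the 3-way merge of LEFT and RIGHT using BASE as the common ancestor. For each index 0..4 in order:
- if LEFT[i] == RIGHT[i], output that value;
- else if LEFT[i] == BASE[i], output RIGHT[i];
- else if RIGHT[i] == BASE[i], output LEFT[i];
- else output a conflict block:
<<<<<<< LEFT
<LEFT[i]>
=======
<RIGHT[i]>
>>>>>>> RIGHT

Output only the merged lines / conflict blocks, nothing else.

Final LEFT:  [alpha, bravo, bravo, foxtrot, delta]
Final RIGHT: [bravo, alpha, echo, bravo, delta]
i=0: L=alpha=BASE, R=bravo -> take RIGHT -> bravo
i=1: L=bravo=BASE, R=alpha -> take RIGHT -> alpha
i=2: L=bravo=BASE, R=echo -> take RIGHT -> echo
i=3: L=foxtrot, R=bravo=BASE -> take LEFT -> foxtrot
i=4: L=delta R=delta -> agree -> delta

Answer: bravo
alpha
echo
foxtrot
delta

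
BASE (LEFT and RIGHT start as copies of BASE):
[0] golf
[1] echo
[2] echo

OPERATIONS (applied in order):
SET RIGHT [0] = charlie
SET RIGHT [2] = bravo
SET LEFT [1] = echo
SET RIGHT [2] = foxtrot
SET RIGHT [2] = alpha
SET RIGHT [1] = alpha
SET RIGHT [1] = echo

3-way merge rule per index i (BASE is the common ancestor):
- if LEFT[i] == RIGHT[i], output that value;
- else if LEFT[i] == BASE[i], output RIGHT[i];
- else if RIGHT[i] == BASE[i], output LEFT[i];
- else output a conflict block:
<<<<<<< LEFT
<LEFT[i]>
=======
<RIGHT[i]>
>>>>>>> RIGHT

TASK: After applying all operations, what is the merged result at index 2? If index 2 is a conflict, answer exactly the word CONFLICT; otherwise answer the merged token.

Answer: alpha

Derivation:
Final LEFT:  [golf, echo, echo]
Final RIGHT: [charlie, echo, alpha]
i=0: L=golf=BASE, R=charlie -> take RIGHT -> charlie
i=1: L=echo R=echo -> agree -> echo
i=2: L=echo=BASE, R=alpha -> take RIGHT -> alpha
Index 2 -> alpha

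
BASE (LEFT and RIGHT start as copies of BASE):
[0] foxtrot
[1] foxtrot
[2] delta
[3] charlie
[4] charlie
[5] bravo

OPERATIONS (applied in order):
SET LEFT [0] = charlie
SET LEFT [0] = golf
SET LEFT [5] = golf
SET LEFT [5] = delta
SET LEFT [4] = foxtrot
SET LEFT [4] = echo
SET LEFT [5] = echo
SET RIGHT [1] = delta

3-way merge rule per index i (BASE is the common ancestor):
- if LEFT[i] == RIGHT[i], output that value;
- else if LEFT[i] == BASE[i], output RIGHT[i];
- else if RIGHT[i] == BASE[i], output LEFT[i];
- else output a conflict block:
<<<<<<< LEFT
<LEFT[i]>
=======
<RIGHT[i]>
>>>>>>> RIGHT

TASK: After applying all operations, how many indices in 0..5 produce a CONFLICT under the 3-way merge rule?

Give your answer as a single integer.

Final LEFT:  [golf, foxtrot, delta, charlie, echo, echo]
Final RIGHT: [foxtrot, delta, delta, charlie, charlie, bravo]
i=0: L=golf, R=foxtrot=BASE -> take LEFT -> golf
i=1: L=foxtrot=BASE, R=delta -> take RIGHT -> delta
i=2: L=delta R=delta -> agree -> delta
i=3: L=charlie R=charlie -> agree -> charlie
i=4: L=echo, R=charlie=BASE -> take LEFT -> echo
i=5: L=echo, R=bravo=BASE -> take LEFT -> echo
Conflict count: 0

Answer: 0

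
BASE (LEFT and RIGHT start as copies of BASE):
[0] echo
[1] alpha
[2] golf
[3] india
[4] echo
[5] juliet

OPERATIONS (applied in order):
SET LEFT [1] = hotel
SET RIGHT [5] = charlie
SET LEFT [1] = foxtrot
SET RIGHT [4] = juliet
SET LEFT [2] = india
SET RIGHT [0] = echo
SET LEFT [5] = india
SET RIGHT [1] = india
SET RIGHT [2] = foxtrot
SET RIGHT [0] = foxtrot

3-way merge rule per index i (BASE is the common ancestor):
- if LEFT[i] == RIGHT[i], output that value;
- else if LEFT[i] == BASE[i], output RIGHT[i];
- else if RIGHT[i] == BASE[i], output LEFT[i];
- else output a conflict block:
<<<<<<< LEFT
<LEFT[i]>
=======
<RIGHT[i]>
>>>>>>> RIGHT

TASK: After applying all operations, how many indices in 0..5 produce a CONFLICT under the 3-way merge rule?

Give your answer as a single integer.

Answer: 3

Derivation:
Final LEFT:  [echo, foxtrot, india, india, echo, india]
Final RIGHT: [foxtrot, india, foxtrot, india, juliet, charlie]
i=0: L=echo=BASE, R=foxtrot -> take RIGHT -> foxtrot
i=1: BASE=alpha L=foxtrot R=india all differ -> CONFLICT
i=2: BASE=golf L=india R=foxtrot all differ -> CONFLICT
i=3: L=india R=india -> agree -> india
i=4: L=echo=BASE, R=juliet -> take RIGHT -> juliet
i=5: BASE=juliet L=india R=charlie all differ -> CONFLICT
Conflict count: 3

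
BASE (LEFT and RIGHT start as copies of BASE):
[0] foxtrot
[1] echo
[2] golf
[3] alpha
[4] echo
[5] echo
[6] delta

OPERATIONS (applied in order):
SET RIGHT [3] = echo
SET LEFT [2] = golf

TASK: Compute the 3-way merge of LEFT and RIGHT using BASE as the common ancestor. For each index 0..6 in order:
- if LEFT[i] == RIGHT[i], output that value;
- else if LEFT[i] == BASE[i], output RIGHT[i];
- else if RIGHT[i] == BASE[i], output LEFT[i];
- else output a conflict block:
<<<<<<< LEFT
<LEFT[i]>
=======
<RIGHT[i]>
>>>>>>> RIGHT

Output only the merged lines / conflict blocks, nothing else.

Final LEFT:  [foxtrot, echo, golf, alpha, echo, echo, delta]
Final RIGHT: [foxtrot, echo, golf, echo, echo, echo, delta]
i=0: L=foxtrot R=foxtrot -> agree -> foxtrot
i=1: L=echo R=echo -> agree -> echo
i=2: L=golf R=golf -> agree -> golf
i=3: L=alpha=BASE, R=echo -> take RIGHT -> echo
i=4: L=echo R=echo -> agree -> echo
i=5: L=echo R=echo -> agree -> echo
i=6: L=delta R=delta -> agree -> delta

Answer: foxtrot
echo
golf
echo
echo
echo
delta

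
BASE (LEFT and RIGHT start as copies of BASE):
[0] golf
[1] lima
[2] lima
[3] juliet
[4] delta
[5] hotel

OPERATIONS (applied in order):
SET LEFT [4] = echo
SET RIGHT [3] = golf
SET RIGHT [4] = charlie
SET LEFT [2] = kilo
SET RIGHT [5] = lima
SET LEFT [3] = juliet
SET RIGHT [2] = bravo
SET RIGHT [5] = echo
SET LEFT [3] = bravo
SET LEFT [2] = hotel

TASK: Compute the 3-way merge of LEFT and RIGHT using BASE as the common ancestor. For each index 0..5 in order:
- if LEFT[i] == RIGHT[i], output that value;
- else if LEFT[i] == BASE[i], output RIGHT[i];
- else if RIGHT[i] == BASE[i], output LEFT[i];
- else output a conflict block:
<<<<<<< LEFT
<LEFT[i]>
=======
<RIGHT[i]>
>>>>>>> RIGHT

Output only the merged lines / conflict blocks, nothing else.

Final LEFT:  [golf, lima, hotel, bravo, echo, hotel]
Final RIGHT: [golf, lima, bravo, golf, charlie, echo]
i=0: L=golf R=golf -> agree -> golf
i=1: L=lima R=lima -> agree -> lima
i=2: BASE=lima L=hotel R=bravo all differ -> CONFLICT
i=3: BASE=juliet L=bravo R=golf all differ -> CONFLICT
i=4: BASE=delta L=echo R=charlie all differ -> CONFLICT
i=5: L=hotel=BASE, R=echo -> take RIGHT -> echo

Answer: golf
lima
<<<<<<< LEFT
hotel
=======
bravo
>>>>>>> RIGHT
<<<<<<< LEFT
bravo
=======
golf
>>>>>>> RIGHT
<<<<<<< LEFT
echo
=======
charlie
>>>>>>> RIGHT
echo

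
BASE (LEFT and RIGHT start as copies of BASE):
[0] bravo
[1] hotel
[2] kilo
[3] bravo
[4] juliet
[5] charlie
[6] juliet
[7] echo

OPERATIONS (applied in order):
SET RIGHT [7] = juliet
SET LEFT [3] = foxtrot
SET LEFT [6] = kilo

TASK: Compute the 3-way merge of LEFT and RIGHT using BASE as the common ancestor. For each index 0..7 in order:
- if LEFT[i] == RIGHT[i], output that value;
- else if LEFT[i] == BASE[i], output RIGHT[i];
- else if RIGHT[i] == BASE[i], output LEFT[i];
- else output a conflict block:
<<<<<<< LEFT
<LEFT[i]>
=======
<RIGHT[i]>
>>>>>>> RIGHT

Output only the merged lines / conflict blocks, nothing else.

Final LEFT:  [bravo, hotel, kilo, foxtrot, juliet, charlie, kilo, echo]
Final RIGHT: [bravo, hotel, kilo, bravo, juliet, charlie, juliet, juliet]
i=0: L=bravo R=bravo -> agree -> bravo
i=1: L=hotel R=hotel -> agree -> hotel
i=2: L=kilo R=kilo -> agree -> kilo
i=3: L=foxtrot, R=bravo=BASE -> take LEFT -> foxtrot
i=4: L=juliet R=juliet -> agree -> juliet
i=5: L=charlie R=charlie -> agree -> charlie
i=6: L=kilo, R=juliet=BASE -> take LEFT -> kilo
i=7: L=echo=BASE, R=juliet -> take RIGHT -> juliet

Answer: bravo
hotel
kilo
foxtrot
juliet
charlie
kilo
juliet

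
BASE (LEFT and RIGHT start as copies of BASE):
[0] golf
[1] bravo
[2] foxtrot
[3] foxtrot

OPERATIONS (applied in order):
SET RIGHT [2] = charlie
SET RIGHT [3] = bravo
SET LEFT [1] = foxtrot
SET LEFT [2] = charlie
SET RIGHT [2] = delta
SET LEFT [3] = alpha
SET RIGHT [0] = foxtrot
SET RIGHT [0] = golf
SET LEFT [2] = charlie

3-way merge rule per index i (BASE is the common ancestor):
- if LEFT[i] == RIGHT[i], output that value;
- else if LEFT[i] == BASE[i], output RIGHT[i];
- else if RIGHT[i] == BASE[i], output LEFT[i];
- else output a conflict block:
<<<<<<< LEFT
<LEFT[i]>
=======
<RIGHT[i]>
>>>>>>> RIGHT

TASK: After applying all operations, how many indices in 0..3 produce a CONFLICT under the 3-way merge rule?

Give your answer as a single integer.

Answer: 2

Derivation:
Final LEFT:  [golf, foxtrot, charlie, alpha]
Final RIGHT: [golf, bravo, delta, bravo]
i=0: L=golf R=golf -> agree -> golf
i=1: L=foxtrot, R=bravo=BASE -> take LEFT -> foxtrot
i=2: BASE=foxtrot L=charlie R=delta all differ -> CONFLICT
i=3: BASE=foxtrot L=alpha R=bravo all differ -> CONFLICT
Conflict count: 2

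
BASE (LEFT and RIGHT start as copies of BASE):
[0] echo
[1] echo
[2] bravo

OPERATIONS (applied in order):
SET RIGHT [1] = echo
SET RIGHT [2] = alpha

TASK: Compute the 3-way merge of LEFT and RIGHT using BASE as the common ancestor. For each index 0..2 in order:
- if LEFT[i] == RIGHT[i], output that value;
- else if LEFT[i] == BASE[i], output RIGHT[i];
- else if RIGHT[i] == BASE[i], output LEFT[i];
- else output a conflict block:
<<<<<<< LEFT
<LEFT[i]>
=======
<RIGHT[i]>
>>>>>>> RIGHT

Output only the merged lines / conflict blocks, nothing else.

Answer: echo
echo
alpha

Derivation:
Final LEFT:  [echo, echo, bravo]
Final RIGHT: [echo, echo, alpha]
i=0: L=echo R=echo -> agree -> echo
i=1: L=echo R=echo -> agree -> echo
i=2: L=bravo=BASE, R=alpha -> take RIGHT -> alpha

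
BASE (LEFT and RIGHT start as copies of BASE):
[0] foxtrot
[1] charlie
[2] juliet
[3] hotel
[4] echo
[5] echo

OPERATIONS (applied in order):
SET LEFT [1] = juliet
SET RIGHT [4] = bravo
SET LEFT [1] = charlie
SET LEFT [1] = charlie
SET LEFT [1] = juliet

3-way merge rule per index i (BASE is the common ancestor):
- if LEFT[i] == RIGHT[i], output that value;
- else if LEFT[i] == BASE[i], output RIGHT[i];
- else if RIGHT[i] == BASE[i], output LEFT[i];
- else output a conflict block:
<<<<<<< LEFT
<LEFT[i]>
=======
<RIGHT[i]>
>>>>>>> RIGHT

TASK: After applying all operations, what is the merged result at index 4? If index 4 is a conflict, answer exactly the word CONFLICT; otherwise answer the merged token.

Final LEFT:  [foxtrot, juliet, juliet, hotel, echo, echo]
Final RIGHT: [foxtrot, charlie, juliet, hotel, bravo, echo]
i=0: L=foxtrot R=foxtrot -> agree -> foxtrot
i=1: L=juliet, R=charlie=BASE -> take LEFT -> juliet
i=2: L=juliet R=juliet -> agree -> juliet
i=3: L=hotel R=hotel -> agree -> hotel
i=4: L=echo=BASE, R=bravo -> take RIGHT -> bravo
i=5: L=echo R=echo -> agree -> echo
Index 4 -> bravo

Answer: bravo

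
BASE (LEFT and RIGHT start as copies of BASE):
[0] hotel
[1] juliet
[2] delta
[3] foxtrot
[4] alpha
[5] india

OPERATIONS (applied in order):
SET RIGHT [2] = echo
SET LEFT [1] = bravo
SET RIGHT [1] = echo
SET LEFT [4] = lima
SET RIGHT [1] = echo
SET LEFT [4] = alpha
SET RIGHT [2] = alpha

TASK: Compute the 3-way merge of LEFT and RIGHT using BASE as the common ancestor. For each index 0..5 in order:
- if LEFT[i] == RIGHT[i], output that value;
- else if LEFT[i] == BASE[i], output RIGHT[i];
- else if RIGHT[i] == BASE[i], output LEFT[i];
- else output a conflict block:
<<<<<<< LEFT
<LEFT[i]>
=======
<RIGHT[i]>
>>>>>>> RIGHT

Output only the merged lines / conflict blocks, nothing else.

Answer: hotel
<<<<<<< LEFT
bravo
=======
echo
>>>>>>> RIGHT
alpha
foxtrot
alpha
india

Derivation:
Final LEFT:  [hotel, bravo, delta, foxtrot, alpha, india]
Final RIGHT: [hotel, echo, alpha, foxtrot, alpha, india]
i=0: L=hotel R=hotel -> agree -> hotel
i=1: BASE=juliet L=bravo R=echo all differ -> CONFLICT
i=2: L=delta=BASE, R=alpha -> take RIGHT -> alpha
i=3: L=foxtrot R=foxtrot -> agree -> foxtrot
i=4: L=alpha R=alpha -> agree -> alpha
i=5: L=india R=india -> agree -> india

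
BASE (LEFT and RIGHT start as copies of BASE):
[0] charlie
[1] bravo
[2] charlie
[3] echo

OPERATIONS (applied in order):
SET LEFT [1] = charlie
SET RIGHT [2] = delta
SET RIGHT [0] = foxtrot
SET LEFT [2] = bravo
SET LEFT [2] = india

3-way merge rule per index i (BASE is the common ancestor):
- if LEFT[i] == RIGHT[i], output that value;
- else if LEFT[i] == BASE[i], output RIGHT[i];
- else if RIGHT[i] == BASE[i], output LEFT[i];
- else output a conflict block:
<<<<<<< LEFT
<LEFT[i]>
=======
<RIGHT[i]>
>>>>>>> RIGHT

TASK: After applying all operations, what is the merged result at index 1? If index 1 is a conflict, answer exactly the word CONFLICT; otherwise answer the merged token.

Answer: charlie

Derivation:
Final LEFT:  [charlie, charlie, india, echo]
Final RIGHT: [foxtrot, bravo, delta, echo]
i=0: L=charlie=BASE, R=foxtrot -> take RIGHT -> foxtrot
i=1: L=charlie, R=bravo=BASE -> take LEFT -> charlie
i=2: BASE=charlie L=india R=delta all differ -> CONFLICT
i=3: L=echo R=echo -> agree -> echo
Index 1 -> charlie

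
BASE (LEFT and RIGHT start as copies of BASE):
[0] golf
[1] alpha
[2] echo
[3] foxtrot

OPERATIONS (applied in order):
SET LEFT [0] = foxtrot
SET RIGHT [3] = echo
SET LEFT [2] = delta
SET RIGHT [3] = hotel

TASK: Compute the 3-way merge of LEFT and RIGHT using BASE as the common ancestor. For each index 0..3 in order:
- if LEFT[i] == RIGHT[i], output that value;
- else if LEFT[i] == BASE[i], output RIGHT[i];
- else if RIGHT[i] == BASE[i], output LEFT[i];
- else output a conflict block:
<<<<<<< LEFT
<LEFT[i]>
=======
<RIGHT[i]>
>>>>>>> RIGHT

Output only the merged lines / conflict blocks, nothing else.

Final LEFT:  [foxtrot, alpha, delta, foxtrot]
Final RIGHT: [golf, alpha, echo, hotel]
i=0: L=foxtrot, R=golf=BASE -> take LEFT -> foxtrot
i=1: L=alpha R=alpha -> agree -> alpha
i=2: L=delta, R=echo=BASE -> take LEFT -> delta
i=3: L=foxtrot=BASE, R=hotel -> take RIGHT -> hotel

Answer: foxtrot
alpha
delta
hotel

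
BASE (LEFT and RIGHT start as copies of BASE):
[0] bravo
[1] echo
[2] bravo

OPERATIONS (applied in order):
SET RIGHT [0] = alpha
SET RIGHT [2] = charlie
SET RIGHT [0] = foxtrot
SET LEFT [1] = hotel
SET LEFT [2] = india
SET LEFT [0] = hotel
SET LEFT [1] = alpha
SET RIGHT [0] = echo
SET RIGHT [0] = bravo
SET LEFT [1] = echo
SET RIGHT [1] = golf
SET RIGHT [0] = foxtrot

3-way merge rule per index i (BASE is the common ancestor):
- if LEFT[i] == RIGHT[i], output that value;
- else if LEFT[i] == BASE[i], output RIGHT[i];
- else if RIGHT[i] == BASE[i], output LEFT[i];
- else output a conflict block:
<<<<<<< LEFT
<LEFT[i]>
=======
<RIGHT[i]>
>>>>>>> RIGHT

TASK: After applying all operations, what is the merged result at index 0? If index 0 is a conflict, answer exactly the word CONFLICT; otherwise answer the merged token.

Final LEFT:  [hotel, echo, india]
Final RIGHT: [foxtrot, golf, charlie]
i=0: BASE=bravo L=hotel R=foxtrot all differ -> CONFLICT
i=1: L=echo=BASE, R=golf -> take RIGHT -> golf
i=2: BASE=bravo L=india R=charlie all differ -> CONFLICT
Index 0 -> CONFLICT

Answer: CONFLICT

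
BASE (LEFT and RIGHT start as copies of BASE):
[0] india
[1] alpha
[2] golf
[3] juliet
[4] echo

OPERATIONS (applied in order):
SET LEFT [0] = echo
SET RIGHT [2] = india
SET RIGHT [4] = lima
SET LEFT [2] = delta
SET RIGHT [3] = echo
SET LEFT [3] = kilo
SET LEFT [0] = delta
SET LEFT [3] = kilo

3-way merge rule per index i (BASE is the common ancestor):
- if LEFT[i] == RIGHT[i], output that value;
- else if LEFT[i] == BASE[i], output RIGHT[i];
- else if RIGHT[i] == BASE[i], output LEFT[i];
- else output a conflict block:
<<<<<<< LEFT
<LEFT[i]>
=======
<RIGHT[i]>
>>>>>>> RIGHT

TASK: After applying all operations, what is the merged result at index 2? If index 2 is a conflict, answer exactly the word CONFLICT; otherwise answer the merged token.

Answer: CONFLICT

Derivation:
Final LEFT:  [delta, alpha, delta, kilo, echo]
Final RIGHT: [india, alpha, india, echo, lima]
i=0: L=delta, R=india=BASE -> take LEFT -> delta
i=1: L=alpha R=alpha -> agree -> alpha
i=2: BASE=golf L=delta R=india all differ -> CONFLICT
i=3: BASE=juliet L=kilo R=echo all differ -> CONFLICT
i=4: L=echo=BASE, R=lima -> take RIGHT -> lima
Index 2 -> CONFLICT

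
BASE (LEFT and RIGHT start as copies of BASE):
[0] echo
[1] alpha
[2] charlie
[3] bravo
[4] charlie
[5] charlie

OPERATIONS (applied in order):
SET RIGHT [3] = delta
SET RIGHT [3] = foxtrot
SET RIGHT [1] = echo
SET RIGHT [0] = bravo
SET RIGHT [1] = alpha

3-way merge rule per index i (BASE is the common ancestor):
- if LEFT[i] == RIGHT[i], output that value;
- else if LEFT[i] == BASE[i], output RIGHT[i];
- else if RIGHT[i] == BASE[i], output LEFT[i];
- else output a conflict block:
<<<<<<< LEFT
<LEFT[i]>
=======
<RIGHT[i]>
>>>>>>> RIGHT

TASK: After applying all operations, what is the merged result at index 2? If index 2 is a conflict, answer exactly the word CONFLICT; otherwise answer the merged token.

Answer: charlie

Derivation:
Final LEFT:  [echo, alpha, charlie, bravo, charlie, charlie]
Final RIGHT: [bravo, alpha, charlie, foxtrot, charlie, charlie]
i=0: L=echo=BASE, R=bravo -> take RIGHT -> bravo
i=1: L=alpha R=alpha -> agree -> alpha
i=2: L=charlie R=charlie -> agree -> charlie
i=3: L=bravo=BASE, R=foxtrot -> take RIGHT -> foxtrot
i=4: L=charlie R=charlie -> agree -> charlie
i=5: L=charlie R=charlie -> agree -> charlie
Index 2 -> charlie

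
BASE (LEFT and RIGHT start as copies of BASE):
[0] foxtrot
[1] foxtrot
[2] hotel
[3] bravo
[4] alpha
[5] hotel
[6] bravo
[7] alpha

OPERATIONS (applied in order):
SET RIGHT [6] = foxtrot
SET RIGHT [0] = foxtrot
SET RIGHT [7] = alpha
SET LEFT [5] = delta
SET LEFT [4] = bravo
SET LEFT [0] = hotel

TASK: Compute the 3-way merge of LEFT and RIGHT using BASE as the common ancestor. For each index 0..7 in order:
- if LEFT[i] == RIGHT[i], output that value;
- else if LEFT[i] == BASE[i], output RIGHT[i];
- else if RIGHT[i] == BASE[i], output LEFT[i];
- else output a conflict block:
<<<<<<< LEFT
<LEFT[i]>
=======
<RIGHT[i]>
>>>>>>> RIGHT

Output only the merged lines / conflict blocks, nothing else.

Answer: hotel
foxtrot
hotel
bravo
bravo
delta
foxtrot
alpha

Derivation:
Final LEFT:  [hotel, foxtrot, hotel, bravo, bravo, delta, bravo, alpha]
Final RIGHT: [foxtrot, foxtrot, hotel, bravo, alpha, hotel, foxtrot, alpha]
i=0: L=hotel, R=foxtrot=BASE -> take LEFT -> hotel
i=1: L=foxtrot R=foxtrot -> agree -> foxtrot
i=2: L=hotel R=hotel -> agree -> hotel
i=3: L=bravo R=bravo -> agree -> bravo
i=4: L=bravo, R=alpha=BASE -> take LEFT -> bravo
i=5: L=delta, R=hotel=BASE -> take LEFT -> delta
i=6: L=bravo=BASE, R=foxtrot -> take RIGHT -> foxtrot
i=7: L=alpha R=alpha -> agree -> alpha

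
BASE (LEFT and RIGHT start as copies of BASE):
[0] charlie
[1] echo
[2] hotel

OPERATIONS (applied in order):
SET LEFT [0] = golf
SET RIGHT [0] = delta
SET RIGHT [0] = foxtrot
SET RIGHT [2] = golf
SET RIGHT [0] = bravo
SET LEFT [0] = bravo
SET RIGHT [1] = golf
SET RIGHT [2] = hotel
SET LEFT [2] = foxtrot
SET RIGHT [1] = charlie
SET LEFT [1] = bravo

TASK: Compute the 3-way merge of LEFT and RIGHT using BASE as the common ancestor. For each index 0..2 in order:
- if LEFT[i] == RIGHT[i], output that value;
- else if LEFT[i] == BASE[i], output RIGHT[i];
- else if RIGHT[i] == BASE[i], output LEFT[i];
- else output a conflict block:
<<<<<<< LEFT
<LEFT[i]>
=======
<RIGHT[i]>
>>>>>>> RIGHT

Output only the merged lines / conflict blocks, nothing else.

Final LEFT:  [bravo, bravo, foxtrot]
Final RIGHT: [bravo, charlie, hotel]
i=0: L=bravo R=bravo -> agree -> bravo
i=1: BASE=echo L=bravo R=charlie all differ -> CONFLICT
i=2: L=foxtrot, R=hotel=BASE -> take LEFT -> foxtrot

Answer: bravo
<<<<<<< LEFT
bravo
=======
charlie
>>>>>>> RIGHT
foxtrot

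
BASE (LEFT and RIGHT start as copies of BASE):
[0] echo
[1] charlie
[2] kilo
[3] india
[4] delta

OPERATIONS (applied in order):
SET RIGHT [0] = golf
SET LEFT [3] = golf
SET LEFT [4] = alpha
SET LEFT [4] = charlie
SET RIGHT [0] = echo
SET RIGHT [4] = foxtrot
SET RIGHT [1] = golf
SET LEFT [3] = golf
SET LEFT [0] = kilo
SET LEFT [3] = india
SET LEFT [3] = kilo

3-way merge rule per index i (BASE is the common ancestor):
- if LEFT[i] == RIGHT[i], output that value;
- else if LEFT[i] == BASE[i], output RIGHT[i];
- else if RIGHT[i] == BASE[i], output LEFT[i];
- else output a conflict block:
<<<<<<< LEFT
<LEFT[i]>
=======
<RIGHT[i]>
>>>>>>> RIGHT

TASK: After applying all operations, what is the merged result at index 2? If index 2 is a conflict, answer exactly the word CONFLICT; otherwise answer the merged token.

Final LEFT:  [kilo, charlie, kilo, kilo, charlie]
Final RIGHT: [echo, golf, kilo, india, foxtrot]
i=0: L=kilo, R=echo=BASE -> take LEFT -> kilo
i=1: L=charlie=BASE, R=golf -> take RIGHT -> golf
i=2: L=kilo R=kilo -> agree -> kilo
i=3: L=kilo, R=india=BASE -> take LEFT -> kilo
i=4: BASE=delta L=charlie R=foxtrot all differ -> CONFLICT
Index 2 -> kilo

Answer: kilo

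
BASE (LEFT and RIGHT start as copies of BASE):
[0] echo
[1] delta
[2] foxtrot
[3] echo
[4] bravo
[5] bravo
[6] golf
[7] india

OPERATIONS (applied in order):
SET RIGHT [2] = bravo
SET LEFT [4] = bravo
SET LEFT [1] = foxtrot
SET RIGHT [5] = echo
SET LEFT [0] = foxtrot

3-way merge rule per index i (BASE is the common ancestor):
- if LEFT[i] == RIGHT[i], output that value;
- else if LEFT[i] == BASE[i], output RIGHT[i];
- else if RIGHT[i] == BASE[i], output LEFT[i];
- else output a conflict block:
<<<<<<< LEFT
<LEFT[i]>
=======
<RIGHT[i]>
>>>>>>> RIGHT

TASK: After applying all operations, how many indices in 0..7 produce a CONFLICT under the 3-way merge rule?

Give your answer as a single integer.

Answer: 0

Derivation:
Final LEFT:  [foxtrot, foxtrot, foxtrot, echo, bravo, bravo, golf, india]
Final RIGHT: [echo, delta, bravo, echo, bravo, echo, golf, india]
i=0: L=foxtrot, R=echo=BASE -> take LEFT -> foxtrot
i=1: L=foxtrot, R=delta=BASE -> take LEFT -> foxtrot
i=2: L=foxtrot=BASE, R=bravo -> take RIGHT -> bravo
i=3: L=echo R=echo -> agree -> echo
i=4: L=bravo R=bravo -> agree -> bravo
i=5: L=bravo=BASE, R=echo -> take RIGHT -> echo
i=6: L=golf R=golf -> agree -> golf
i=7: L=india R=india -> agree -> india
Conflict count: 0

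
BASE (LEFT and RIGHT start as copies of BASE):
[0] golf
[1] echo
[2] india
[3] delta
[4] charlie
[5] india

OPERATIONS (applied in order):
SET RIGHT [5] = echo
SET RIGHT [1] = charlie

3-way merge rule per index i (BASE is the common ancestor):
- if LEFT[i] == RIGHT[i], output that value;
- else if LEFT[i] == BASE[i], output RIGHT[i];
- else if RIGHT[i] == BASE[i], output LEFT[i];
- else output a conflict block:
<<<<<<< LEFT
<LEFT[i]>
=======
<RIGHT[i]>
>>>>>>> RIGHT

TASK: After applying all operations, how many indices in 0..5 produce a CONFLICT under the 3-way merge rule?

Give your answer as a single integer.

Final LEFT:  [golf, echo, india, delta, charlie, india]
Final RIGHT: [golf, charlie, india, delta, charlie, echo]
i=0: L=golf R=golf -> agree -> golf
i=1: L=echo=BASE, R=charlie -> take RIGHT -> charlie
i=2: L=india R=india -> agree -> india
i=3: L=delta R=delta -> agree -> delta
i=4: L=charlie R=charlie -> agree -> charlie
i=5: L=india=BASE, R=echo -> take RIGHT -> echo
Conflict count: 0

Answer: 0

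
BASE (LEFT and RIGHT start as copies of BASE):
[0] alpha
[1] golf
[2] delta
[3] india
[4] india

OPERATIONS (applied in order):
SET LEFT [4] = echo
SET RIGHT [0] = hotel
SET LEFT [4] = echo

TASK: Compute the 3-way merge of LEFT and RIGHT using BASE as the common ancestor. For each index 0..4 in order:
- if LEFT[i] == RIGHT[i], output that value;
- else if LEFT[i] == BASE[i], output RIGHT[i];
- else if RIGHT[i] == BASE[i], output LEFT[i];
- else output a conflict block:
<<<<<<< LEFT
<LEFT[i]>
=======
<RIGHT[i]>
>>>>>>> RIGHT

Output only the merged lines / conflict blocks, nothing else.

Final LEFT:  [alpha, golf, delta, india, echo]
Final RIGHT: [hotel, golf, delta, india, india]
i=0: L=alpha=BASE, R=hotel -> take RIGHT -> hotel
i=1: L=golf R=golf -> agree -> golf
i=2: L=delta R=delta -> agree -> delta
i=3: L=india R=india -> agree -> india
i=4: L=echo, R=india=BASE -> take LEFT -> echo

Answer: hotel
golf
delta
india
echo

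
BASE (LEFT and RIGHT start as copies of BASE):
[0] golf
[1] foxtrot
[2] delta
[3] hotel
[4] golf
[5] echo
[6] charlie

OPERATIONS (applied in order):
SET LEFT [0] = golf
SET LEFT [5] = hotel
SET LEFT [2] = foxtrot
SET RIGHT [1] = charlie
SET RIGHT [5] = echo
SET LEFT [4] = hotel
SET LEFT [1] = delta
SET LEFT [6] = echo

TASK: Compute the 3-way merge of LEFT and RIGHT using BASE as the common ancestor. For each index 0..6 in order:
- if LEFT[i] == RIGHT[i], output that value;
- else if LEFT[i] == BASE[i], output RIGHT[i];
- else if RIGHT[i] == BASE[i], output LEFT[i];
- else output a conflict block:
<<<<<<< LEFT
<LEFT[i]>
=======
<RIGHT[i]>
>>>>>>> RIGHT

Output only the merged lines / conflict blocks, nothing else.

Answer: golf
<<<<<<< LEFT
delta
=======
charlie
>>>>>>> RIGHT
foxtrot
hotel
hotel
hotel
echo

Derivation:
Final LEFT:  [golf, delta, foxtrot, hotel, hotel, hotel, echo]
Final RIGHT: [golf, charlie, delta, hotel, golf, echo, charlie]
i=0: L=golf R=golf -> agree -> golf
i=1: BASE=foxtrot L=delta R=charlie all differ -> CONFLICT
i=2: L=foxtrot, R=delta=BASE -> take LEFT -> foxtrot
i=3: L=hotel R=hotel -> agree -> hotel
i=4: L=hotel, R=golf=BASE -> take LEFT -> hotel
i=5: L=hotel, R=echo=BASE -> take LEFT -> hotel
i=6: L=echo, R=charlie=BASE -> take LEFT -> echo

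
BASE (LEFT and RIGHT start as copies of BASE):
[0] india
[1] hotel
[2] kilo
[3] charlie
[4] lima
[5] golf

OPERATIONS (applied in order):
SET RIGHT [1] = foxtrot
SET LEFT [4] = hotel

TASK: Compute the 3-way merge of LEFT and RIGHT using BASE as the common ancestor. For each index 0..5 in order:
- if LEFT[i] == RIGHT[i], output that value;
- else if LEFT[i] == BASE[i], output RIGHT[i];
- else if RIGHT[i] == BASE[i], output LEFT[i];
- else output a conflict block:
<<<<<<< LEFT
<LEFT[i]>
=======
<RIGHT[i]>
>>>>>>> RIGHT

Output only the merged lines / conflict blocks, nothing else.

Answer: india
foxtrot
kilo
charlie
hotel
golf

Derivation:
Final LEFT:  [india, hotel, kilo, charlie, hotel, golf]
Final RIGHT: [india, foxtrot, kilo, charlie, lima, golf]
i=0: L=india R=india -> agree -> india
i=1: L=hotel=BASE, R=foxtrot -> take RIGHT -> foxtrot
i=2: L=kilo R=kilo -> agree -> kilo
i=3: L=charlie R=charlie -> agree -> charlie
i=4: L=hotel, R=lima=BASE -> take LEFT -> hotel
i=5: L=golf R=golf -> agree -> golf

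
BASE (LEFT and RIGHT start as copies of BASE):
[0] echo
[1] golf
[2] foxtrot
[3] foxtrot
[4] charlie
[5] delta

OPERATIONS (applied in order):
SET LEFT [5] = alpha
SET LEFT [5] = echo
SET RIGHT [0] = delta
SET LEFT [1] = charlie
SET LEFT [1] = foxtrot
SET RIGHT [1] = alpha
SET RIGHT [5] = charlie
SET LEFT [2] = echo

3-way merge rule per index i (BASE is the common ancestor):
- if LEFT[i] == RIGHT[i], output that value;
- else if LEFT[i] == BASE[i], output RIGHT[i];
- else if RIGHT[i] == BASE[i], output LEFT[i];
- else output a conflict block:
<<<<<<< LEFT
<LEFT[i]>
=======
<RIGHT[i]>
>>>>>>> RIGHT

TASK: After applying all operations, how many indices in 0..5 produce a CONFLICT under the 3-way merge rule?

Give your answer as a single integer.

Answer: 2

Derivation:
Final LEFT:  [echo, foxtrot, echo, foxtrot, charlie, echo]
Final RIGHT: [delta, alpha, foxtrot, foxtrot, charlie, charlie]
i=0: L=echo=BASE, R=delta -> take RIGHT -> delta
i=1: BASE=golf L=foxtrot R=alpha all differ -> CONFLICT
i=2: L=echo, R=foxtrot=BASE -> take LEFT -> echo
i=3: L=foxtrot R=foxtrot -> agree -> foxtrot
i=4: L=charlie R=charlie -> agree -> charlie
i=5: BASE=delta L=echo R=charlie all differ -> CONFLICT
Conflict count: 2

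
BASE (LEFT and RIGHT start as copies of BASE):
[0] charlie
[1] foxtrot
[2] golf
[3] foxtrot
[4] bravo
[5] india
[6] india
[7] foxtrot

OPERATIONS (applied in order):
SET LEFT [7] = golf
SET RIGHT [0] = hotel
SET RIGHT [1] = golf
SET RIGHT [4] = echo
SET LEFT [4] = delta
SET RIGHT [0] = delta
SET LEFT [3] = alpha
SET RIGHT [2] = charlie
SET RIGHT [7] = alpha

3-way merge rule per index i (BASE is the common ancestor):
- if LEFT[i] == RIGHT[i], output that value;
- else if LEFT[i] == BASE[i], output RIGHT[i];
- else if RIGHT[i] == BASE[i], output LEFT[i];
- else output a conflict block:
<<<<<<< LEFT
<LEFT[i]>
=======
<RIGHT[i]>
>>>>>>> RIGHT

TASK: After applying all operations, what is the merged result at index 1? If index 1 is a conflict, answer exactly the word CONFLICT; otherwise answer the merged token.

Final LEFT:  [charlie, foxtrot, golf, alpha, delta, india, india, golf]
Final RIGHT: [delta, golf, charlie, foxtrot, echo, india, india, alpha]
i=0: L=charlie=BASE, R=delta -> take RIGHT -> delta
i=1: L=foxtrot=BASE, R=golf -> take RIGHT -> golf
i=2: L=golf=BASE, R=charlie -> take RIGHT -> charlie
i=3: L=alpha, R=foxtrot=BASE -> take LEFT -> alpha
i=4: BASE=bravo L=delta R=echo all differ -> CONFLICT
i=5: L=india R=india -> agree -> india
i=6: L=india R=india -> agree -> india
i=7: BASE=foxtrot L=golf R=alpha all differ -> CONFLICT
Index 1 -> golf

Answer: golf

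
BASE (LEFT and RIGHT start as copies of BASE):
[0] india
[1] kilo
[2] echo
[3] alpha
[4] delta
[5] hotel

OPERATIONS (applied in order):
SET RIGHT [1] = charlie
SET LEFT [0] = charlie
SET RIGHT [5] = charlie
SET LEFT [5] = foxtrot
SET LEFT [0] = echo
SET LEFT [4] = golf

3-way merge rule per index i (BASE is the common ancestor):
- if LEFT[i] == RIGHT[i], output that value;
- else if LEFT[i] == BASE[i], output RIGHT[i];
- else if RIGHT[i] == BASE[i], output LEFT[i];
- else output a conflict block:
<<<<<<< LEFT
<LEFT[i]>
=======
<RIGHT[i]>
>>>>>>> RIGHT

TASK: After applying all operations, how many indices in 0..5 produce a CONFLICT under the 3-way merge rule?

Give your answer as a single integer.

Answer: 1

Derivation:
Final LEFT:  [echo, kilo, echo, alpha, golf, foxtrot]
Final RIGHT: [india, charlie, echo, alpha, delta, charlie]
i=0: L=echo, R=india=BASE -> take LEFT -> echo
i=1: L=kilo=BASE, R=charlie -> take RIGHT -> charlie
i=2: L=echo R=echo -> agree -> echo
i=3: L=alpha R=alpha -> agree -> alpha
i=4: L=golf, R=delta=BASE -> take LEFT -> golf
i=5: BASE=hotel L=foxtrot R=charlie all differ -> CONFLICT
Conflict count: 1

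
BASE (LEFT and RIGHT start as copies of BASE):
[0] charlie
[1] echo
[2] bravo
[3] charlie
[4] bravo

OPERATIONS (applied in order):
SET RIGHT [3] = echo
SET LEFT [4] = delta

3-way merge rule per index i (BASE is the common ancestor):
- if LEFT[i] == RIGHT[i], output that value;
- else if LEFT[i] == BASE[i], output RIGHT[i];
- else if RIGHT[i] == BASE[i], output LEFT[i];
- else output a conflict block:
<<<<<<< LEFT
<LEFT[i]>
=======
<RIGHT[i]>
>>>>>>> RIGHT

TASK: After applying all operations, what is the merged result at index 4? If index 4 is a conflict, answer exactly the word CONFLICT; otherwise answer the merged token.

Answer: delta

Derivation:
Final LEFT:  [charlie, echo, bravo, charlie, delta]
Final RIGHT: [charlie, echo, bravo, echo, bravo]
i=0: L=charlie R=charlie -> agree -> charlie
i=1: L=echo R=echo -> agree -> echo
i=2: L=bravo R=bravo -> agree -> bravo
i=3: L=charlie=BASE, R=echo -> take RIGHT -> echo
i=4: L=delta, R=bravo=BASE -> take LEFT -> delta
Index 4 -> delta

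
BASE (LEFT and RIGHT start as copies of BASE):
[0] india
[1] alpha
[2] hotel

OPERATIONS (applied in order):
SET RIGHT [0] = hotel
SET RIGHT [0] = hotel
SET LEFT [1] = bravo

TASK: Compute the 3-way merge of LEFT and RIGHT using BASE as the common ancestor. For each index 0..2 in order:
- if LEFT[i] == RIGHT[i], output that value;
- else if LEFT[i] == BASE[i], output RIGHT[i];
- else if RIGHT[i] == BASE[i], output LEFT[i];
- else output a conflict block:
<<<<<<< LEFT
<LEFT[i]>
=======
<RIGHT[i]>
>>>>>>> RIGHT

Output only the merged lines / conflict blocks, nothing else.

Answer: hotel
bravo
hotel

Derivation:
Final LEFT:  [india, bravo, hotel]
Final RIGHT: [hotel, alpha, hotel]
i=0: L=india=BASE, R=hotel -> take RIGHT -> hotel
i=1: L=bravo, R=alpha=BASE -> take LEFT -> bravo
i=2: L=hotel R=hotel -> agree -> hotel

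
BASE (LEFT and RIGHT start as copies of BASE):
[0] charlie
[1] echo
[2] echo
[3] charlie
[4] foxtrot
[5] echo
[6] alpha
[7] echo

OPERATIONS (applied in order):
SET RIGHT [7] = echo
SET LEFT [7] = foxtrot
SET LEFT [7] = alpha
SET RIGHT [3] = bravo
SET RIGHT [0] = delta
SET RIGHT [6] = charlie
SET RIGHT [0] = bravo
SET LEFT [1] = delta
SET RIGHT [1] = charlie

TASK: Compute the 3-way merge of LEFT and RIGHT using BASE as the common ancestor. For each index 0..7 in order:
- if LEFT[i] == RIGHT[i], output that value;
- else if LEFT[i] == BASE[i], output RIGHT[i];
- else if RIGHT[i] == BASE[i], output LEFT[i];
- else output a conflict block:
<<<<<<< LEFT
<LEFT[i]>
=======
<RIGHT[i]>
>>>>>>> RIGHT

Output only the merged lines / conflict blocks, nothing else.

Final LEFT:  [charlie, delta, echo, charlie, foxtrot, echo, alpha, alpha]
Final RIGHT: [bravo, charlie, echo, bravo, foxtrot, echo, charlie, echo]
i=0: L=charlie=BASE, R=bravo -> take RIGHT -> bravo
i=1: BASE=echo L=delta R=charlie all differ -> CONFLICT
i=2: L=echo R=echo -> agree -> echo
i=3: L=charlie=BASE, R=bravo -> take RIGHT -> bravo
i=4: L=foxtrot R=foxtrot -> agree -> foxtrot
i=5: L=echo R=echo -> agree -> echo
i=6: L=alpha=BASE, R=charlie -> take RIGHT -> charlie
i=7: L=alpha, R=echo=BASE -> take LEFT -> alpha

Answer: bravo
<<<<<<< LEFT
delta
=======
charlie
>>>>>>> RIGHT
echo
bravo
foxtrot
echo
charlie
alpha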